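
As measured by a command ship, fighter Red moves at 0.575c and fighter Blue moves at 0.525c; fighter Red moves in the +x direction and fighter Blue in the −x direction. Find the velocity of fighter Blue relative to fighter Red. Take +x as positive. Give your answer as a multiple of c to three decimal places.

-0.845c

β_A = 0.575, β_B = -0.525.
Transform to A's frame with the inverse velocity-addition law: u' = (u − v)/(1 − uv/c²), taking u = β_B and v = β_A.
u' = (-0.525 − 0.575) / (1 − (0.575)(-0.525)) = -1.1000/1.3019 = -0.8449.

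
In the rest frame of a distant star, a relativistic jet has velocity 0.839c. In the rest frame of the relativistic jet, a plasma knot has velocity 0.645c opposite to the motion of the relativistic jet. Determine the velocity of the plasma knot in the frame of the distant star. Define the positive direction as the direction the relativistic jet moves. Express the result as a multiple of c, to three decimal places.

+0.423c

With v = 0.839 and u' = -0.645 (in units of c),
u = (u' + v)/(1 + u'v/c²):
u = (-0.645 + 0.839) / (1 + (-0.645)·0.839) = 0.1940/0.4588 = 0.4228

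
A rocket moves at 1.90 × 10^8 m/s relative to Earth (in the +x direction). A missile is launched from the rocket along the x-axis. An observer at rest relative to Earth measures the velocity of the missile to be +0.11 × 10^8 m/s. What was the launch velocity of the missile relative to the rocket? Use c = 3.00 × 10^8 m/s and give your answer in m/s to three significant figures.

-1.83 × 10^8 m/s

v = 0.633c, u = 0.037c.
Invert the composition law: u' = (u − v)/(1 − uv/c²).
u' = (0.037 − 0.633) / (1 − (0.037)(0.633)) = -0.5967/0.9768 = -0.6109.
u' = -0.6109 × 3.00 × 10^8 m/s.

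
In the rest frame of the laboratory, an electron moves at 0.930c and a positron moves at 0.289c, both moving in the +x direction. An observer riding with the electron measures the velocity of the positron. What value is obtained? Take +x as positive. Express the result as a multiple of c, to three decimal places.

β_A = 0.930, β_B = 0.289.
Transform to A's frame with the inverse velocity-addition law: u' = (u − v)/(1 − uv/c²), taking u = β_B and v = β_A.
u' = (0.289 − 0.930) / (1 − (0.930)(0.289)) = -0.6410/0.7312 = -0.8766.

-0.877c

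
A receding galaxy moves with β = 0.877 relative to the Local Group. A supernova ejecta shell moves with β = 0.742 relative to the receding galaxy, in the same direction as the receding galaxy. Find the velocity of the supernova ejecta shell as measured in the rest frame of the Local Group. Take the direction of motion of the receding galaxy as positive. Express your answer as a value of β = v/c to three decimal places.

With v = 0.877 and u' = 0.742 (in units of c),
u = (u' + v)/(1 + u'v/c²):
u = (0.742 + 0.877) / (1 + 0.742·0.877) = 1.6190/1.6507 = 0.9808
(Galilean addition would give +1.619c, exceeding c.)

β = 0.981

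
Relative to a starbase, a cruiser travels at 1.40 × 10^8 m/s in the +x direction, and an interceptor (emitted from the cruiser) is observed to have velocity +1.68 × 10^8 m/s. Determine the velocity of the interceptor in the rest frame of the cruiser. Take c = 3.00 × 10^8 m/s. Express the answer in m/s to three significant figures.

+3.79 × 10^7 m/s

v = 0.467c, u = 0.560c.
Invert the composition law: u' = (u − v)/(1 − uv/c²).
u' = (0.560 − 0.467) / (1 − (0.560)(0.467)) = 0.0933/0.7387 = 0.1264.
u' = 0.1264 × 3.00 × 10^8 m/s.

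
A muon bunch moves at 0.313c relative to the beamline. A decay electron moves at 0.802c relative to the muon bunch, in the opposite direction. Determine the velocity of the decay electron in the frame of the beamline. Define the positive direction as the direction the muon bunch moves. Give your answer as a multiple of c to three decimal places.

With v = 0.313 and u' = -0.802 (in units of c),
u = (u' + v)/(1 + u'v/c²):
u = (-0.802 + 0.313) / (1 + (-0.802)·0.313) = -0.4890/0.7490 = -0.6529
(Galilean addition would give -0.489c.)

-0.653c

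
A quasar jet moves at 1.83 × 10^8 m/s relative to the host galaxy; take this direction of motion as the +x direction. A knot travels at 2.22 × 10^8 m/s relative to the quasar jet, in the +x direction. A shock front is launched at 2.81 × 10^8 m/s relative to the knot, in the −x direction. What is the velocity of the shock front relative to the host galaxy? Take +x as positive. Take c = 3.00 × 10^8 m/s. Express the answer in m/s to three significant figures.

-1.52 × 10^7 m/s

Apply u = (u' + v)/(1 + u'v/c²) successively, working outward toward the host galaxy.
(Dividing each given speed by c = 3.00 × 10^8 m/s to work in units of c.)
Start: velocity of the quasar jet relative to the host galaxy = 0.6100c.
Compose with the knot (u' = 0.740 in the quasar jet frame): u_1 = (0.740 + 0.610) / (1 + 0.740·0.610) = 1.3500/1.4514 = 0.9301.
Compose with the shock front (u' = -0.937 in the knot frame): u_2 = (-0.937 + 0.930) / (1 + (-0.937)·0.930) = -0.0065/0.1288 = -0.0507.
So u = -0.0507 × 3.00 × 10^8 m/s.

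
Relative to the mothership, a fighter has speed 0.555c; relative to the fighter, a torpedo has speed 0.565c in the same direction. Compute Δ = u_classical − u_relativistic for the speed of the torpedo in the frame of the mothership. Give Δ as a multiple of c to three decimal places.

Galilean: u_cl = 0.565 + 0.555 = 1.1200.
Relativistic: u_rel = (0.565 + 0.555) / (1 + 0.565·0.555) = 1.1200/1.3136 = 0.8526.
Δ = 1.1200 − 0.8526 = 0.2674.
(The classical prediction exceeds c; the relativistic result does not.)

Δ = 0.267c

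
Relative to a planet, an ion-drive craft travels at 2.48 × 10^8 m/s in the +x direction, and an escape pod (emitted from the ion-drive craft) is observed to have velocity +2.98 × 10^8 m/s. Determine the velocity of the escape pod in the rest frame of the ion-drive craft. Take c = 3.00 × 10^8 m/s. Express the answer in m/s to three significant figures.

v = 0.827c, u = 0.993c.
Invert the composition law: u' = (u − v)/(1 − uv/c²).
u' = (0.993 − 0.827) / (1 − (0.993)(0.827)) = 0.1667/0.1788 = 0.9319.
u' = 0.9319 × 3.00 × 10^8 m/s.

+2.80 × 10^8 m/s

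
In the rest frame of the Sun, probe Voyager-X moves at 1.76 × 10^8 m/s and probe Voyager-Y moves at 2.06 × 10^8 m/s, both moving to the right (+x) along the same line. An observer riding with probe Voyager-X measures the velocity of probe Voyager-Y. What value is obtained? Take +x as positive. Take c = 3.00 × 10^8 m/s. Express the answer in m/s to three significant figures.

β_A = 0.587, β_B = 0.687 (dividing each by c = 3.00 × 10^8 m/s).
Transform to A's frame with the inverse velocity-addition law: u' = (u − v)/(1 − uv/c²), taking u = β_B and v = β_A.
u' = (0.687 − 0.587) / (1 − (0.587)(0.687)) = 0.1000/0.5972 = 0.1675.
u' = 0.1675 × 3.00 × 10^8 m/s.

+5.02 × 10^7 m/s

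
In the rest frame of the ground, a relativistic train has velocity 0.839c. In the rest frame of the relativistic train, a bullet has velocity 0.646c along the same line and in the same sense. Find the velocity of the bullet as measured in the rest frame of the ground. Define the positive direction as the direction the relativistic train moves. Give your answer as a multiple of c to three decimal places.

0.963c

With v = 0.839 and u' = 0.646 (in units of c),
u = (u' + v)/(1 + u'v/c²):
u = (0.646 + 0.839) / (1 + 0.646·0.839) = 1.4850/1.5420 = 0.9630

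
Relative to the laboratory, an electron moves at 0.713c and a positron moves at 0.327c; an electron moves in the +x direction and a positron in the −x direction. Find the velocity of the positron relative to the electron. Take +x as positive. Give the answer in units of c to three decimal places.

β_A = 0.713, β_B = -0.327.
Transform to A's frame with the inverse velocity-addition law: u' = (u − v)/(1 − uv/c²), taking u = β_B and v = β_A.
u' = (-0.327 − 0.713) / (1 − (0.713)(-0.327)) = -1.0400/1.2332 = -0.8434.

-0.843c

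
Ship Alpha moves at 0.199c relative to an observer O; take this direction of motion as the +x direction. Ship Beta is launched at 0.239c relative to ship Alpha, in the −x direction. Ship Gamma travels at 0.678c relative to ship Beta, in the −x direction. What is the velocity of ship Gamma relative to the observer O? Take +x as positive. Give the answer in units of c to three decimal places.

-0.700c

Apply u = (u' + v)/(1 + u'v/c²) successively, working outward toward the observer O.
Start: velocity of ship Alpha relative to the observer O = 0.1990c.
Compose with ship Beta (u' = -0.239 in ship Alpha frame): u_1 = (-0.239 + 0.199) / (1 + (-0.239)·0.199) = -0.0400/0.9524 = -0.0420.
Compose with ship Gamma (u' = -0.678 in ship Beta frame): u_2 = (-0.678 + (-0.042)) / (1 + (-0.678)·(-0.042)) = -0.7200/1.0285 = -0.7001.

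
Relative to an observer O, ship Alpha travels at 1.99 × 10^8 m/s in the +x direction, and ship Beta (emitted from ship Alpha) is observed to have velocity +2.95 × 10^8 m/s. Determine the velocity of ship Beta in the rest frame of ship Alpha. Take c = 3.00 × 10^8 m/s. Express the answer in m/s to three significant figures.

v = 0.663c, u = 0.983c.
Invert the composition law: u' = (u − v)/(1 − uv/c²).
u' = (0.983 − 0.663) / (1 − (0.983)(0.663)) = 0.3200/0.3477 = 0.9203.
u' = 0.9203 × 3.00 × 10^8 m/s.

+2.76 × 10^8 m/s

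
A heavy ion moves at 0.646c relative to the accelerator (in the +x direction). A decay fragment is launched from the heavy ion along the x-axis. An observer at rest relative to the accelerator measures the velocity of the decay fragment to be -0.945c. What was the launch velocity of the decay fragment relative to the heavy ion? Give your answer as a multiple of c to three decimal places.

-0.988c

Invert the composition law: u' = (u − v)/(1 − uv/c²).
u' = (-0.945 − 0.646) / (1 − (-0.945)(0.646)) = -1.5910/1.6105 = -0.9879.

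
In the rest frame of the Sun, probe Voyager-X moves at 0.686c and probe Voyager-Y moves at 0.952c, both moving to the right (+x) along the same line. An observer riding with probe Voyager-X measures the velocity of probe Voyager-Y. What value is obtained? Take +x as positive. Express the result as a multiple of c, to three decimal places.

β_A = 0.686, β_B = 0.952.
Transform to A's frame with the inverse velocity-addition law: u' = (u − v)/(1 − uv/c²), taking u = β_B and v = β_A.
u' = (0.952 − 0.686) / (1 − (0.686)(0.952)) = 0.2660/0.3469 = 0.7667.

+0.767c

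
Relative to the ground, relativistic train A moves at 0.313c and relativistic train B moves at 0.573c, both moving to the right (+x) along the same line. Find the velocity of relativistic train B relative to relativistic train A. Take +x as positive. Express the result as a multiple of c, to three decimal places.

+0.317c

β_A = 0.313, β_B = 0.573.
Transform to A's frame with the inverse velocity-addition law: u' = (u − v)/(1 − uv/c²), taking u = β_B and v = β_A.
u' = (0.573 − 0.313) / (1 − (0.313)(0.573)) = 0.2600/0.8207 = 0.3168.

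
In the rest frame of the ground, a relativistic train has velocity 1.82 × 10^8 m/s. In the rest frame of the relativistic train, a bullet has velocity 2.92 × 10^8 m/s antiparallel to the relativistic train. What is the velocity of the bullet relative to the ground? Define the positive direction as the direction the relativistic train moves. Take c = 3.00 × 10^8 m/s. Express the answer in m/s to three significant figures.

-2.69 × 10^8 m/s

In units of c (dividing by 3.00 × 10^8 m/s): v = 0.607, u' = -0.973.
u = (u' + v)/(1 + u'v/c²):
u = (-0.973 + 0.607) / (1 + (-0.973)·0.607) = -0.3667/0.4095 = -0.8954
(Galilean addition would give -0.367c.)
Converting back: u = -0.8954 × 3.00 × 10^8 m/s.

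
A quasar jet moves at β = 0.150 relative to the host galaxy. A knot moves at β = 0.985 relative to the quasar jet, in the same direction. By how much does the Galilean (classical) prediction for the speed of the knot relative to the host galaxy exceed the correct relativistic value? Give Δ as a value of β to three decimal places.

Galilean: u_cl = 0.985 + 0.150 = 1.1350.
Relativistic: u_rel = (0.985 + 0.150) / (1 + 0.985·0.150) = 1.1350/1.1478 = 0.9889.
Δ = 1.1350 − 0.9889 = 0.1461.
(The classical prediction exceeds c; the relativistic result does not.)

Δ = 0.146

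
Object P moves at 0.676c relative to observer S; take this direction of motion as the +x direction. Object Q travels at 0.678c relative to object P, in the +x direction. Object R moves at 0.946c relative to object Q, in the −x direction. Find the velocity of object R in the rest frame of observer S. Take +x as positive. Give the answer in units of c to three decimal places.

-0.144c

Apply u = (u' + v)/(1 + u'v/c²) successively, working outward toward observer S.
Start: velocity of object P relative to observer S = 0.6760c.
Compose with object Q (u' = 0.678 in object P frame): u_1 = (0.678 + 0.676) / (1 + 0.678·0.676) = 1.3540/1.4583 = 0.9285.
Compose with object R (u' = -0.946 in object Q frame): u_2 = (-0.946 + 0.928) / (1 + (-0.946)·0.928) = -0.0175/0.1217 = -0.1441.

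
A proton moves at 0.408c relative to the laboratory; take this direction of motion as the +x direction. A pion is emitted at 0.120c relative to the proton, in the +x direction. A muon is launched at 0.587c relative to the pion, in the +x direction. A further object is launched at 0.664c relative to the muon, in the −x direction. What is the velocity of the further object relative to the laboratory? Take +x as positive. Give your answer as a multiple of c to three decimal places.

Apply u = (u' + v)/(1 + u'v/c²) successively, working outward toward the laboratory.
Start: velocity of the proton relative to the laboratory = 0.4080c.
Compose with the pion (u' = 0.120 in the proton frame): u_1 = (0.120 + 0.408) / (1 + 0.120·0.408) = 0.5280/1.0490 = 0.5034.
Compose with the muon (u' = 0.587 in the pion frame): u_2 = (0.587 + 0.503) / (1 + 0.587·0.503) = 1.0904/1.2955 = 0.8417.
Compose with the further object (u' = -0.664 in the muon frame): u_3 = (-0.664 + 0.842) / (1 + (-0.664)·0.842) = 0.1777/0.4411 = 0.4028.

+0.403c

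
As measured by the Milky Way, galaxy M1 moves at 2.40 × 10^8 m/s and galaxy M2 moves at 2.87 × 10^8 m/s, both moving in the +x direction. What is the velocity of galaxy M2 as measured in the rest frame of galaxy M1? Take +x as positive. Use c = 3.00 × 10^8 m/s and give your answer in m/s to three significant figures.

β_A = 0.800, β_B = 0.957 (dividing each by c = 3.00 × 10^8 m/s).
Transform to A's frame with the inverse velocity-addition law: u' = (u − v)/(1 − uv/c²), taking u = β_B and v = β_A.
u' = (0.957 − 0.800) / (1 − (0.800)(0.957)) = 0.1567/0.2347 = 0.6676.
u' = 0.6676 × 3.00 × 10^8 m/s.

+2.00 × 10^8 m/s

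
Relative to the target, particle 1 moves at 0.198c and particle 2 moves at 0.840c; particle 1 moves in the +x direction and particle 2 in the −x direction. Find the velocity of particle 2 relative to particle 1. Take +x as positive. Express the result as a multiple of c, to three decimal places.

β_A = 0.198, β_B = -0.840.
Transform to A's frame with the inverse velocity-addition law: u' = (u − v)/(1 − uv/c²), taking u = β_B and v = β_A.
u' = (-0.840 − 0.198) / (1 − (0.198)(-0.840)) = -1.0380/1.1663 = -0.8900.

-0.890c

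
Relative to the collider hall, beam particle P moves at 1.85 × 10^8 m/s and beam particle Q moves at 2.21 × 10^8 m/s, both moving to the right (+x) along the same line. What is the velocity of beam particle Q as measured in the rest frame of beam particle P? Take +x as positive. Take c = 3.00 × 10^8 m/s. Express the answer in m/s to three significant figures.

+6.60 × 10^7 m/s

β_A = 0.617, β_B = 0.737 (dividing each by c = 3.00 × 10^8 m/s).
Transform to A's frame with the inverse velocity-addition law: u' = (u − v)/(1 − uv/c²), taking u = β_B and v = β_A.
u' = (0.737 − 0.617) / (1 − (0.617)(0.737)) = 0.1200/0.5457 = 0.2199.
u' = 0.2199 × 3.00 × 10^8 m/s.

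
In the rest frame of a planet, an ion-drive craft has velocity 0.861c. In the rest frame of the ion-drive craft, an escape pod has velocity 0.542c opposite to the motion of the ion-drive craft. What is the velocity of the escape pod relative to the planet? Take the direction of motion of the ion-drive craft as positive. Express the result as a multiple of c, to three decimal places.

With v = 0.861 and u' = -0.542 (in units of c),
u = (u' + v)/(1 + u'v/c²):
u = (-0.542 + 0.861) / (1 + (-0.542)·0.861) = 0.3190/0.5333 = 0.5981
(Galilean addition would give +0.319c.)

+0.598c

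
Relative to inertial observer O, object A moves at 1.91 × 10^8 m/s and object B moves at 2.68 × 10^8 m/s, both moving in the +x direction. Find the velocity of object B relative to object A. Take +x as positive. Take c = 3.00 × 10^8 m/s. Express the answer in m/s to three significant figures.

+1.79 × 10^8 m/s

β_A = 0.637, β_B = 0.893 (dividing each by c = 3.00 × 10^8 m/s).
Transform to A's frame with the inverse velocity-addition law: u' = (u − v)/(1 − uv/c²), taking u = β_B and v = β_A.
u' = (0.893 − 0.637) / (1 − (0.637)(0.893)) = 0.2567/0.4312 = 0.5952.
u' = 0.5952 × 3.00 × 10^8 m/s.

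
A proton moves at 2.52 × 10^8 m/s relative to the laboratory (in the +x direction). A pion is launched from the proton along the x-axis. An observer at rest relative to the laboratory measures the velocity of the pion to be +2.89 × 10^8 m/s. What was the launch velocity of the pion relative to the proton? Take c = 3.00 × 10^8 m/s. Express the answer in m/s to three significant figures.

+1.94 × 10^8 m/s

v = 0.840c, u = 0.963c.
Invert the composition law: u' = (u − v)/(1 − uv/c²).
u' = (0.963 − 0.840) / (1 − (0.963)(0.840)) = 0.1233/0.1908 = 0.6464.
u' = 0.6464 × 3.00 × 10^8 m/s.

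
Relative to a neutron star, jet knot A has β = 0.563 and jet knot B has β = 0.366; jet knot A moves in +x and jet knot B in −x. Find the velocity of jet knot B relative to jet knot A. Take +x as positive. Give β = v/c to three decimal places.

β_A = 0.563, β_B = -0.366.
Transform to A's frame with the inverse velocity-addition law: u' = (u − v)/(1 − uv/c²), taking u = β_B and v = β_A.
u' = (-0.366 − 0.563) / (1 − (0.563)(-0.366)) = -0.9290/1.2061 = -0.7703.

β = -0.770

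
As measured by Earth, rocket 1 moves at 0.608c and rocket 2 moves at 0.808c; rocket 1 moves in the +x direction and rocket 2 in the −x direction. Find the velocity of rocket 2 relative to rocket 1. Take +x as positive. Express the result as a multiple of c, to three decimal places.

β_A = 0.608, β_B = -0.808.
Transform to A's frame with the inverse velocity-addition law: u' = (u − v)/(1 − uv/c²), taking u = β_B and v = β_A.
u' = (-0.808 − 0.608) / (1 − (0.608)(-0.808)) = -1.4160/1.4913 = -0.9495.

-0.950c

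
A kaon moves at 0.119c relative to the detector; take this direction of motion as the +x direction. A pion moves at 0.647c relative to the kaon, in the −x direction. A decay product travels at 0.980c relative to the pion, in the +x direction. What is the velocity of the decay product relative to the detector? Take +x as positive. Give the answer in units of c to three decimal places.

Apply u = (u' + v)/(1 + u'v/c²) successively, working outward toward the detector.
Start: velocity of the kaon relative to the detector = 0.1190c.
Compose with the pion (u' = -0.647 in the kaon frame): u_1 = (-0.647 + 0.119) / (1 + (-0.647)·0.119) = -0.5280/0.9230 = -0.5720.
Compose with the decay product (u' = 0.980 in the pion frame): u_2 = (0.980 + (-0.572)) / (1 + 0.980·(-0.572)) = 0.4080/0.4394 = 0.9284.

+0.928c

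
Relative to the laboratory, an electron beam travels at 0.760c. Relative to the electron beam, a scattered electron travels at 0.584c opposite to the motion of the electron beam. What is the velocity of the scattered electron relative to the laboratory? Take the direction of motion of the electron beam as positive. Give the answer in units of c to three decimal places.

+0.316c

With v = 0.760 and u' = -0.584 (in units of c),
u = (u' + v)/(1 + u'v/c²):
u = (-0.584 + 0.760) / (1 + (-0.584)·0.760) = 0.1760/0.5562 = 0.3165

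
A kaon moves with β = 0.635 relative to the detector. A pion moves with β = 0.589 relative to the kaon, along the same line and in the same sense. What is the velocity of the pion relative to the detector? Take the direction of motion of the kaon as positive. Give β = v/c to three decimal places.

β = 0.891

With v = 0.635 and u' = 0.589 (in units of c),
u = (u' + v)/(1 + u'v/c²):
u = (0.589 + 0.635) / (1 + 0.589·0.635) = 1.2240/1.3740 = 0.8908
(Galilean addition would give +1.224c, exceeding c.)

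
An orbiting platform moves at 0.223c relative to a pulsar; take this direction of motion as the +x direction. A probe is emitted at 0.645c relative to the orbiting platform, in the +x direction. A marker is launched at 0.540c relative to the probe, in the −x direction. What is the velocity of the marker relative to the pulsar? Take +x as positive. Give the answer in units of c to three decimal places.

+0.371c

Apply u = (u' + v)/(1 + u'v/c²) successively, working outward toward the pulsar.
Start: velocity of the orbiting platform relative to the pulsar = 0.2230c.
Compose with the probe (u' = 0.645 in the orbiting platform frame): u_1 = (0.645 + 0.223) / (1 + 0.645·0.223) = 0.8680/1.1438 = 0.7589.
Compose with the marker (u' = -0.540 in the probe frame): u_2 = (-0.540 + 0.759) / (1 + (-0.540)·0.759) = 0.2189/0.5902 = 0.3708.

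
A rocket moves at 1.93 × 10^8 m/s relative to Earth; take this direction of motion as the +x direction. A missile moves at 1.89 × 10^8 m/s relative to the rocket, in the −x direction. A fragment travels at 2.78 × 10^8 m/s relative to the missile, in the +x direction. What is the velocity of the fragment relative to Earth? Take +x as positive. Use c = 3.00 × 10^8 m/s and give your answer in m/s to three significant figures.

+2.79 × 10^8 m/s

Apply u = (u' + v)/(1 + u'v/c²) successively, working outward toward Earth.
(Dividing each given speed by c = 3.00 × 10^8 m/s to work in units of c.)
Start: velocity of the rocket relative to Earth = 0.6433c.
Compose with the missile (u' = -0.630 in the rocket frame): u_1 = (-0.630 + 0.643) / (1 + (-0.630)·0.643) = 0.0133/0.5947 = 0.0224.
Compose with the fragment (u' = 0.927 in the missile frame): u_2 = (0.927 + 0.022) / (1 + 0.927·0.022) = 0.9491/1.0208 = 0.9298.
So u = 0.9298 × 3.00 × 10^8 m/s.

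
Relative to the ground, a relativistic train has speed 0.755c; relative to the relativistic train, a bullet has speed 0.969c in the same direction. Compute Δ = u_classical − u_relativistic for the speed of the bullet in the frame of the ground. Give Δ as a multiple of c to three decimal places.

Galilean: u_cl = 0.969 + 0.755 = 1.7240.
Relativistic: u_rel = (0.969 + 0.755) / (1 + 0.969·0.755) = 1.7240/1.7316 = 0.9956.
Δ = 1.7240 − 0.9956 = 0.7284.
(The classical prediction exceeds c; the relativistic result does not.)

Δ = 0.728c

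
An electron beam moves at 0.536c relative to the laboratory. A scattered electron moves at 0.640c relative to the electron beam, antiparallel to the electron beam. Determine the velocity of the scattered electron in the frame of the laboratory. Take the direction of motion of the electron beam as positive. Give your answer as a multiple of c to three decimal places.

-0.158c

With v = 0.536 and u' = -0.640 (in units of c),
u = (u' + v)/(1 + u'v/c²):
u = (-0.640 + 0.536) / (1 + (-0.640)·0.536) = -0.1040/0.6570 = -0.1583
(Galilean addition would give -0.104c.)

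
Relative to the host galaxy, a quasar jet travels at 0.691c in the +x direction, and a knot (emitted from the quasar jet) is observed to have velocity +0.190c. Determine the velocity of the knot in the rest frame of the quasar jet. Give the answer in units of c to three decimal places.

Invert the composition law: u' = (u − v)/(1 − uv/c²).
u' = (0.190 − 0.691) / (1 − (0.190)(0.691)) = -0.5010/0.8687 = -0.5767.

-0.577c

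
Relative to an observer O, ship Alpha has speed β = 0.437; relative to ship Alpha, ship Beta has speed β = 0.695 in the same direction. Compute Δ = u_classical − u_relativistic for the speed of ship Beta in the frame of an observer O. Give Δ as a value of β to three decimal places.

Galilean: u_cl = 0.695 + 0.437 = 1.1320.
Relativistic: u_rel = (0.695 + 0.437) / (1 + 0.695·0.437) = 1.1320/1.3037 = 0.8683.
Δ = 1.1320 − 0.8683 = 0.2637.
(The classical prediction exceeds c; the relativistic result does not.)

Δ = 0.264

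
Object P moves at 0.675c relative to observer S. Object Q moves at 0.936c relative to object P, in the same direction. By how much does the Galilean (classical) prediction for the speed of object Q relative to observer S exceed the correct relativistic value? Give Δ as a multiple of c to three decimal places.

Δ = 0.624c

Galilean: u_cl = 0.936 + 0.675 = 1.6110.
Relativistic: u_rel = (0.936 + 0.675) / (1 + 0.936·0.675) = 1.6110/1.6318 = 0.9873.
Δ = 1.6110 − 0.9873 = 0.6237.
(The classical prediction exceeds c; the relativistic result does not.)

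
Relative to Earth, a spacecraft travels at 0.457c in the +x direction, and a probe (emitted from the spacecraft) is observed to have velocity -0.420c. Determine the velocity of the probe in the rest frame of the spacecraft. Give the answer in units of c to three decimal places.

Invert the composition law: u' = (u − v)/(1 − uv/c²).
u' = (-0.420 − 0.457) / (1 − (-0.420)(0.457)) = -0.8770/1.1919 = -0.7358.

-0.736c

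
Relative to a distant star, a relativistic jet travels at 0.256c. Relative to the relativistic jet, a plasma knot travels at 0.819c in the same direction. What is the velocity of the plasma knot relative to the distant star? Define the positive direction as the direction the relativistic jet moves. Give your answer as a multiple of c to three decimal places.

0.889c

With v = 0.256 and u' = 0.819 (in units of c),
u = (u' + v)/(1 + u'v/c²):
u = (0.819 + 0.256) / (1 + 0.819·0.256) = 1.0750/1.2097 = 0.8887
(Galilean addition would give +1.075c, exceeding c.)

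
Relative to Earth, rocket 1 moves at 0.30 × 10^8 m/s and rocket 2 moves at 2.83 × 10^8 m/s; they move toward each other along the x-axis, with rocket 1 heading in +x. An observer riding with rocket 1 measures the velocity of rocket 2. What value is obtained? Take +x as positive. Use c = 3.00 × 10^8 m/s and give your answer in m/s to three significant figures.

β_A = 0.100, β_B = -0.943 (dividing each by c = 3.00 × 10^8 m/s).
Transform to A's frame with the inverse velocity-addition law: u' = (u − v)/(1 − uv/c²), taking u = β_B and v = β_A.
u' = (-0.943 − 0.100) / (1 − (0.100)(-0.943)) = -1.0433/1.0943 = -0.9534.
u' = -0.9534 × 3.00 × 10^8 m/s.

-2.86 × 10^8 m/s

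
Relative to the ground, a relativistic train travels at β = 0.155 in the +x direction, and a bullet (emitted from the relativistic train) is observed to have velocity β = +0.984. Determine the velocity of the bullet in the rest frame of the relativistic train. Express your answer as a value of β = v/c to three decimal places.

β = +0.978

Invert the composition law: u' = (u − v)/(1 − uv/c²).
u' = (0.984 − 0.155) / (1 − (0.984)(0.155)) = 0.8290/0.8475 = 0.9782.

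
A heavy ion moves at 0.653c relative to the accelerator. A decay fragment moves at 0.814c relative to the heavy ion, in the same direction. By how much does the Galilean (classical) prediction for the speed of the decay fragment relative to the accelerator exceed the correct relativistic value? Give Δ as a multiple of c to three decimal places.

Δ = 0.509c

Galilean: u_cl = 0.814 + 0.653 = 1.4670.
Relativistic: u_rel = (0.814 + 0.653) / (1 + 0.814·0.653) = 1.4670/1.5315 = 0.9579.
Δ = 1.4670 − 0.9579 = 0.5091.
(The classical prediction exceeds c; the relativistic result does not.)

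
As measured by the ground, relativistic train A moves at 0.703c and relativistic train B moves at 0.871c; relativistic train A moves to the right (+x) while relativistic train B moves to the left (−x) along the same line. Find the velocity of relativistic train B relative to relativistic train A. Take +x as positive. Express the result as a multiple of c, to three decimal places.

β_A = 0.703, β_B = -0.871.
Transform to A's frame with the inverse velocity-addition law: u' = (u − v)/(1 − uv/c²), taking u = β_B and v = β_A.
u' = (-0.871 − 0.703) / (1 − (0.703)(-0.871)) = -1.5740/1.6123 = -0.9762.

-0.976c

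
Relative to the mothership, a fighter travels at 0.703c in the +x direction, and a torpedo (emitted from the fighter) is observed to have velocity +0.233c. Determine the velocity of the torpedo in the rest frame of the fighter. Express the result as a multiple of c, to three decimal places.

-0.562c

Invert the composition law: u' = (u − v)/(1 − uv/c²).
u' = (0.233 − 0.703) / (1 − (0.233)(0.703)) = -0.4700/0.8362 = -0.5621.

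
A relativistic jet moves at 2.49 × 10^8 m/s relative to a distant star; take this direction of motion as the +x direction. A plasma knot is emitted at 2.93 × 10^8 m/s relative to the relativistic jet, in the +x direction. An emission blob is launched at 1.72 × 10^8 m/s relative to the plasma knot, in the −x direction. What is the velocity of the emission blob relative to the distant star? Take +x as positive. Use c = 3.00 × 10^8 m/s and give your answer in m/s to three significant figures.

+2.98 × 10^8 m/s

Apply u = (u' + v)/(1 + u'v/c²) successively, working outward toward the distant star.
(Dividing each given speed by c = 3.00 × 10^8 m/s to work in units of c.)
Start: velocity of the relativistic jet relative to the distant star = 0.8300c.
Compose with the plasma knot (u' = 0.977 in the relativistic jet frame): u_1 = (0.977 + 0.830) / (1 + 0.977·0.830) = 1.8067/1.8106 = 0.9978.
Compose with the emission blob (u' = -0.573 in the plasma knot frame): u_2 = (-0.573 + 0.998) / (1 + (-0.573)·0.998) = 0.4245/0.4279 = 0.9919.
So u = 0.9919 × 3.00 × 10^8 m/s.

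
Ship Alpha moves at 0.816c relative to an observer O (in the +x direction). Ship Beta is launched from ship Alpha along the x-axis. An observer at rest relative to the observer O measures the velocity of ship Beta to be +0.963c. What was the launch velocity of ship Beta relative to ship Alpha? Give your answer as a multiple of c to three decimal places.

Invert the composition law: u' = (u − v)/(1 − uv/c²).
u' = (0.963 − 0.816) / (1 − (0.963)(0.816)) = 0.1470/0.2142 = 0.6863.

+0.686c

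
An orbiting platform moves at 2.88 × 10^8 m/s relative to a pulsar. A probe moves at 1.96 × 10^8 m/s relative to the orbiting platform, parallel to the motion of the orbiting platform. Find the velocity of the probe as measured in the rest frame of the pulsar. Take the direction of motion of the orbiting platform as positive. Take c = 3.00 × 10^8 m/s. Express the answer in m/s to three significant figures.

In units of c (dividing by 3.00 × 10^8 m/s): v = 0.960, u' = 0.653.
u = (u' + v)/(1 + u'v/c²):
u = (0.653 + 0.960) / (1 + 0.653·0.960) = 1.6133/1.6272 = 0.9915
Converting back: u = 0.9915 × 3.00 × 10^8 m/s.

2.97 × 10^8 m/s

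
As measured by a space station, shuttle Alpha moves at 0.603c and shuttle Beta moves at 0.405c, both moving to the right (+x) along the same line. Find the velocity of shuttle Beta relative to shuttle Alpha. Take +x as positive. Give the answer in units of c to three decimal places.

-0.262c

β_A = 0.603, β_B = 0.405.
Transform to A's frame with the inverse velocity-addition law: u' = (u − v)/(1 − uv/c²), taking u = β_B and v = β_A.
u' = (0.405 − 0.603) / (1 − (0.603)(0.405)) = -0.1980/0.7558 = -0.2620.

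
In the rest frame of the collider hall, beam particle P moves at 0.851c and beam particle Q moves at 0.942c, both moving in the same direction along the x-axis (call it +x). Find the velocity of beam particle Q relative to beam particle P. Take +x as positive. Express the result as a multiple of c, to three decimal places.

β_A = 0.851, β_B = 0.942.
Transform to A's frame with the inverse velocity-addition law: u' = (u − v)/(1 − uv/c²), taking u = β_B and v = β_A.
u' = (0.942 − 0.851) / (1 − (0.851)(0.942)) = 0.0910/0.1984 = 0.4588.

+0.459c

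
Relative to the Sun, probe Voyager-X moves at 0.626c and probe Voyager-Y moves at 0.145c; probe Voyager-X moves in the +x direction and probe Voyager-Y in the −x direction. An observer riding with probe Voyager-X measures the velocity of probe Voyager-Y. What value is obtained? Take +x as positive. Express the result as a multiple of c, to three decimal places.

-0.707c

β_A = 0.626, β_B = -0.145.
Transform to A's frame with the inverse velocity-addition law: u' = (u − v)/(1 − uv/c²), taking u = β_B and v = β_A.
u' = (-0.145 − 0.626) / (1 − (0.626)(-0.145)) = -0.7710/1.0908 = -0.7068.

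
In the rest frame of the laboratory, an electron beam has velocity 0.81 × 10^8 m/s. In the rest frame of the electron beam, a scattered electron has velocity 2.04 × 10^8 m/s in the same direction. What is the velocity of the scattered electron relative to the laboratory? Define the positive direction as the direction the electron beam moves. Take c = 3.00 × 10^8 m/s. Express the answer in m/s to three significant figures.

In units of c (dividing by 3.00 × 10^8 m/s): v = 0.270, u' = 0.680.
u = (u' + v)/(1 + u'v/c²):
u = (0.680 + 0.270) / (1 + 0.680·0.270) = 0.9500/1.1836 = 0.8026
Converting back: u = 0.8026 × 3.00 × 10^8 m/s.

2.41 × 10^8 m/s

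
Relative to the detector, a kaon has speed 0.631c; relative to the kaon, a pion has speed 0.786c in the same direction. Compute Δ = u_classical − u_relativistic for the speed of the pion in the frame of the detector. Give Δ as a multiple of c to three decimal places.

Δ = 0.470c

Galilean: u_cl = 0.786 + 0.631 = 1.4170.
Relativistic: u_rel = (0.786 + 0.631) / (1 + 0.786·0.631) = 1.4170/1.4960 = 0.9472.
Δ = 1.4170 − 0.9472 = 0.4698.
(The classical prediction exceeds c; the relativistic result does not.)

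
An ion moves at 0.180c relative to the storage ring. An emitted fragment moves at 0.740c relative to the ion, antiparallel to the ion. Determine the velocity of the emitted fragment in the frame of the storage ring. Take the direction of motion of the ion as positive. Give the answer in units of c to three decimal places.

-0.646c

With v = 0.180 and u' = -0.740 (in units of c),
u = (u' + v)/(1 + u'v/c²):
u = (-0.740 + 0.180) / (1 + (-0.740)·0.180) = -0.5600/0.8668 = -0.6461
(Galilean addition would give -0.560c.)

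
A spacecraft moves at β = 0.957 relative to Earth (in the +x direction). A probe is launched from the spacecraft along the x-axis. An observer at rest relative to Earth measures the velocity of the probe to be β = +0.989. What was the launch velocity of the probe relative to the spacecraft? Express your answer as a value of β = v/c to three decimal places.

β = +0.598

Invert the composition law: u' = (u − v)/(1 − uv/c²).
u' = (0.989 − 0.957) / (1 − (0.989)(0.957)) = 0.0320/0.0535 = 0.5978.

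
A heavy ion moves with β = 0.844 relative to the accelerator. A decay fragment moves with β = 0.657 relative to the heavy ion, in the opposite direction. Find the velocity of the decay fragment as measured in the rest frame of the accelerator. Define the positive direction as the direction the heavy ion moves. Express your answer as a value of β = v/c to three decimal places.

β = +0.420

With v = 0.844 and u' = -0.657 (in units of c),
u = (u' + v)/(1 + u'v/c²):
u = (-0.657 + 0.844) / (1 + (-0.657)·0.844) = 0.1870/0.4455 = 0.4198
(Galilean addition would give +0.187c.)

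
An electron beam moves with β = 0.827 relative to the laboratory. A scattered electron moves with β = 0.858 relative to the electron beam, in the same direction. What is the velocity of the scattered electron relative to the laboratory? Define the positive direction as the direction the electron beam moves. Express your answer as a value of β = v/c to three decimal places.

With v = 0.827 and u' = 0.858 (in units of c),
u = (u' + v)/(1 + u'v/c²):
u = (0.858 + 0.827) / (1 + 0.858·0.827) = 1.6850/1.7096 = 0.9856

β = 0.986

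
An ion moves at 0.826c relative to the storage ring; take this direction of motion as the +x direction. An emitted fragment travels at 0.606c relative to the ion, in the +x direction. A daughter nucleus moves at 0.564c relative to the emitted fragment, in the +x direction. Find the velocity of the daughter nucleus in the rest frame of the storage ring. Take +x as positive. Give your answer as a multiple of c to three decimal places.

0.987c

Apply u = (u' + v)/(1 + u'v/c²) successively, working outward toward the storage ring.
Start: velocity of the ion relative to the storage ring = 0.8260c.
Compose with the emitted fragment (u' = 0.606 in the ion frame): u_1 = (0.606 + 0.826) / (1 + 0.606·0.826) = 1.4320/1.5006 = 0.9543.
Compose with the daughter nucleus (u' = 0.564 in the emitted fragment frame): u_2 = (0.564 + 0.954) / (1 + 0.564·0.954) = 1.5183/1.5382 = 0.9871.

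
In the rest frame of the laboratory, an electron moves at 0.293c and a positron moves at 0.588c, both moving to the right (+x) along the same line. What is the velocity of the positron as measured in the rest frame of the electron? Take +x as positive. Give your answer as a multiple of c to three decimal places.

β_A = 0.293, β_B = 0.588.
Transform to A's frame with the inverse velocity-addition law: u' = (u − v)/(1 − uv/c²), taking u = β_B and v = β_A.
u' = (0.588 − 0.293) / (1 − (0.293)(0.588)) = 0.2950/0.8277 = 0.3564.

+0.356c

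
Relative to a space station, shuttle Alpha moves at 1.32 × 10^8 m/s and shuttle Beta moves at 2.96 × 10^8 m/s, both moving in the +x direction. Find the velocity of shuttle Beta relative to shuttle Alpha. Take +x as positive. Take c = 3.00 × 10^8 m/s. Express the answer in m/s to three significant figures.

+2.90 × 10^8 m/s

β_A = 0.440, β_B = 0.987 (dividing each by c = 3.00 × 10^8 m/s).
Transform to A's frame with the inverse velocity-addition law: u' = (u − v)/(1 − uv/c²), taking u = β_B and v = β_A.
u' = (0.987 − 0.440) / (1 − (0.440)(0.987)) = 0.5467/0.5659 = 0.9661.
u' = 0.9661 × 3.00 × 10^8 m/s.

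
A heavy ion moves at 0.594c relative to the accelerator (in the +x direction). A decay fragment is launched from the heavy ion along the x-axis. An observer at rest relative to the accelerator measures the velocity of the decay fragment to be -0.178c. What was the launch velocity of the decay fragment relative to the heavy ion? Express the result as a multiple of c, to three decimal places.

Invert the composition law: u' = (u − v)/(1 − uv/c²).
u' = (-0.178 − 0.594) / (1 − (-0.178)(0.594)) = -0.7720/1.1057 = -0.6982.

-0.698c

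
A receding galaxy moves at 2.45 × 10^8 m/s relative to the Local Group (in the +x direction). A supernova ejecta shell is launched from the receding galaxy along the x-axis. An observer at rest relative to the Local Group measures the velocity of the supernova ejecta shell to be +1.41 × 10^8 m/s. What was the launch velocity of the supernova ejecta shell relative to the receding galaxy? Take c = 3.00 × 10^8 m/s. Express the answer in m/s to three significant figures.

v = 0.817c, u = 0.470c.
Invert the composition law: u' = (u − v)/(1 − uv/c²).
u' = (0.470 − 0.817) / (1 − (0.470)(0.817)) = -0.3467/0.6162 = -0.5626.
u' = -0.5626 × 3.00 × 10^8 m/s.

-1.69 × 10^8 m/s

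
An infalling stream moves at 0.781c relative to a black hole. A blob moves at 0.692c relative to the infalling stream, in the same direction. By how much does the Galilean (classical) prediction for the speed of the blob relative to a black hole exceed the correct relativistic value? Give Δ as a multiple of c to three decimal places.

Galilean: u_cl = 0.692 + 0.781 = 1.4730.
Relativistic: u_rel = (0.692 + 0.781) / (1 + 0.692·0.781) = 1.4730/1.5405 = 0.9562.
Δ = 1.4730 − 0.9562 = 0.5168.
(The classical prediction exceeds c; the relativistic result does not.)

Δ = 0.517c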